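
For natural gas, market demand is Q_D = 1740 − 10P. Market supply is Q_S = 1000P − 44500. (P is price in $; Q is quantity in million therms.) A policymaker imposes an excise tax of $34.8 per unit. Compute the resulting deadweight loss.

In inverse form: demand P = 174 − 0.1Q, supply P = 44.5 + 0.001Q.
Competitive equilibrium: 174 − 0.1Q = 44.5 + 0.001Q → Q* = 1282.1782, P* = 45.7822.
With the tax, the buyer price exceeds the seller price by 34.8: (174 − 0.1Q) − (44.5 + 0.001Q) = 34.8 → Q' = 937.6238.
ΔQ = 1282.1782 − 937.6238 = 344.5544; the wedge equals the tax, 34.8.
Welfare loss = ½ × 344.5544 × 34.8 = $5995.25 million.

$5995.25 million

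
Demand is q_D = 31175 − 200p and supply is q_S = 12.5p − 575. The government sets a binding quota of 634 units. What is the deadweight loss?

18437.18

In inverse form: demand p = 155.875 − 0.005q, supply p = 46 + 0.08q.
Competitive equilibrium: 155.875 − 0.005q = 46 + 0.08q → q* = 1292.6471, p* = 149.4118.
At q = 634: demand price = 155.875 − 0.005·634 = 152.705; supply price = 46 + 0.08·634 = 96.72.
Δq = 1292.6471 − 634 = 658.6471; wedge = 152.705 − 96.72 = 55.985.
Deadweight loss = ½ × 658.6471 × 55.985 = 18437.18.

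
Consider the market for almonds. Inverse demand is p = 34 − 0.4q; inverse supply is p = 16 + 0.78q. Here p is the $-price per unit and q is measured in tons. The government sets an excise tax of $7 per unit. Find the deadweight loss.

$20.76

Competitive equilibrium: 34 − 0.4q = 16 + 0.78q → q* = 15.2542, p* = 27.8983.
With the tax, the buyer price exceeds the seller price by 7: (34 − 0.4q) − (16 + 0.78q) = 7 → q' = 9.322.
Δq = 15.2542 − 9.322 = 5.9322; the wedge equals the tax, 7.
Deadweight loss = ½ × 5.9322 × 7 = $20.76.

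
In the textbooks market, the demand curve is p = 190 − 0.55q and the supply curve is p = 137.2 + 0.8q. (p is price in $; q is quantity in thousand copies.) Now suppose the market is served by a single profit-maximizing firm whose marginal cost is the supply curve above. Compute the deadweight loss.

Competitive equilibrium: 190 − 0.55q = 137.2 + 0.8q → q* = 39.1111, p* = 168.4889.
Marginal revenue: MR = 190 − 1.1q. Set MR = MC: 190 − 1.1q = 137.2 + 0.8q → q_m = 27.7895.
Price p_m = 190 − 0.55·27.7895 = 174.7158; MC(q_m) = 137.2 + 0.8·27.7895 = 159.4316.
Competitive q* = 39.1111, so Δq = 11.3216; wedge = 174.7158 − 159.4316 = 15.2842.
Deadweight loss = ½ × 11.3216 × 15.2842 = $86.52 thousand.

$86.52 thousand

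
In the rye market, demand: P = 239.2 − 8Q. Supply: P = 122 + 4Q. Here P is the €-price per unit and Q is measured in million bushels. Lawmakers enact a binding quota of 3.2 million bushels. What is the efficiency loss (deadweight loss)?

€258.73 million

Competitive equilibrium: 239.2 − 8Q = 122 + 4Q → Q* = 9.7667, P* = 161.0667.
At Q = 3.2: demand price = 239.2 − 8·3.2 = 213.6; supply price = 122 + 4·3.2 = 134.8.
ΔQ = 9.7667 − 3.2 = 6.5667; wedge = 213.6 − 134.8 = 78.8.
The triangle = ½ × 6.5667 × 78.8 = €258.73 million.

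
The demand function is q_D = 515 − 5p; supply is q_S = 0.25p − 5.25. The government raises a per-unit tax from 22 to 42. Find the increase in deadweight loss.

In inverse form: demand p = 103 − 0.2q, supply p = 21 + 4q.
Competitive equilibrium: 103 − 0.2q = 21 + 4q → q* = 19.5238, p* = 99.0952.
For a per-unit tax t: Δq = t/4.2, so DWL = ½·t·(t/4.2) = t²/8.4.
At t = 22: DWL = 57.619. At t = 42: DWL = 210.
Increase = 210 − 57.619 = 152.38.

152.38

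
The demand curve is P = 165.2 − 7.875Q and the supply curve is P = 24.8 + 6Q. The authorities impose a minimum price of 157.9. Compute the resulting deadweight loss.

586.16

Competitive equilibrium: 165.2 − 7.875Q = 24.8 + 6Q → Q* = 10.1189, P* = 85.5135.
At the floor P = 157.9, quantity demanded = (165.2 − 157.9)/7.875 = 0.927.
Sellers' marginal cost at Q' = 0.927: 24.8 + 6·0.927 = 30.362.
ΔQ = 10.1189 − 0.927 = 9.1919; wedge = 157.9 − 30.362 = 127.538.
DWL = ½ × 9.1919 × 127.538 = 586.16.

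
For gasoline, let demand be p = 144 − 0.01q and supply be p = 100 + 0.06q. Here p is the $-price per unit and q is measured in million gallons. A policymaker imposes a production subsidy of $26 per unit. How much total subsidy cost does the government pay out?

Competitive equilibrium: 144 − 0.01q = 100 + 0.06q → q* = 628.5714, p* = 137.7143.
The subsidy lowers effective supply by 26: p = 74 + 0.06q.
New quantity: 144 − 0.01q = 74 + 0.06q → q' = 1000.
Total subsidy cost = 26 × 1000 = $26000 million.

$26000 million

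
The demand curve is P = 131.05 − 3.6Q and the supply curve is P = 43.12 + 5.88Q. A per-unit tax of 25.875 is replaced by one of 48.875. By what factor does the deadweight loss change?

3.568

Competitive equilibrium: 131.05 − 3.6Q = 43.12 + 5.88Q → Q* = 9.2753, P* = 97.6589.
For a per-unit tax t: ΔQ = t/9.48, so DWL = ½·t·(t/9.48) = t²/18.96.
At t = 25.875: DWL = 35.312. At t = 48.875: DWL = 125.990.
Ratio = (48.875/25.875)² = 3.568.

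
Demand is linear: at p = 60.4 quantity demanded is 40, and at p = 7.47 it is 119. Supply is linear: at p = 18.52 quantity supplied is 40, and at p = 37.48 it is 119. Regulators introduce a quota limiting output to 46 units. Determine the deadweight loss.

728.80

Demand slope = (7.47 − 60.4)/(119 − 40) = −0.67, so p = 87.2 − 0.67q.
Supply slope = (37.48 − 18.52)/(119 − 40) = 0.24, so p = 8.92 + 0.24q.
Competitive equilibrium: 87.2 − 0.67q = 8.92 + 0.24q → q* = 86.022, p* = 29.5653.
At q = 46: demand price = 87.2 − 0.67·46 = 56.38; supply price = 8.92 + 0.24·46 = 19.96.
Δq = 86.022 − 46 = 40.022; wedge = 56.38 − 19.96 = 36.42.
The triangle = ½ × 40.022 × 36.42 = 728.80.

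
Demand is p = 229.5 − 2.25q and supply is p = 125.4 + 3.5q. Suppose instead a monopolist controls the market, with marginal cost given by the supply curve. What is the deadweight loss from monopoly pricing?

74.54

Competitive equilibrium: 229.5 − 2.25q = 125.4 + 3.5q → q* = 18.1043, p* = 188.7652.
Marginal revenue: MR = 229.5 − 4.5q. Set MR = MC: 229.5 − 4.5q = 125.4 + 3.5q → q_m = 13.0125.
Price p_m = 229.5 − 2.25·13.0125 = 200.2219; MC(q_m) = 125.4 + 3.5·13.0125 = 170.9438.
Competitive q* = 18.1043, so Δq = 5.0918; wedge = 200.2219 − 170.9438 = 29.2781.
DWL = ½ × 5.0918 × 29.2781 = 74.54.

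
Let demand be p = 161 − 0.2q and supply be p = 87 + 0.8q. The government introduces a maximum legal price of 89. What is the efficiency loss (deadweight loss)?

Competitive equilibrium: 161 − 0.2q = 87 + 0.8q → q* = 74, p* = 146.2.
At the ceiling p = 89, quantity supplied = (89 − 87)/0.8 = 2.5.
Willingness to pay at q' = 2.5: 161 − 0.2·2.5 = 160.5.
Δq = 74 − 2.5 = 71.5; wedge = 160.5 − 89 = 71.5.
Deadweight loss = ½ × 71.5 × 71.5 = 2556.125.

2556.125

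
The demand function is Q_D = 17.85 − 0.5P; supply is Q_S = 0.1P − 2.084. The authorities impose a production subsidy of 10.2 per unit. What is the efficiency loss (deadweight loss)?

4.335

In inverse form: demand P = 35.7 − 2Q, supply P = 20.84 + 10Q.
Competitive equilibrium: 35.7 − 2Q = 20.84 + 10Q → Q* = 1.2383, P* = 33.2233.
The subsidy lowers effective supply by 10.2: P = 10.64 + 10Q.
New quantity: 35.7 − 2Q = 10.64 + 10Q → Q' = 2.0883.
Overproduction ΔQ = 2.0883 − 1.2383 = 0.85; wedge = subsidy = 10.2.
Welfare loss = ½ × 0.85 × 10.2 = 4.335.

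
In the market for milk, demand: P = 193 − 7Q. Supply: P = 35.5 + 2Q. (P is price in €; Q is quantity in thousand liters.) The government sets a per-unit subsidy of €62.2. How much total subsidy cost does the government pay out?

Competitive equilibrium: 193 − 7Q = 35.5 + 2Q → Q* = 17.5, P* = 70.5.
The subsidy lowers effective supply by 62.2: P = 2Q − 26.7.
New quantity: 193 − 7Q = 2Q − 26.7 → Q' = 24.4111.
Total subsidy cost = 62.2 × 24.4111 = €1518.37 thousand.

€1518.37 thousand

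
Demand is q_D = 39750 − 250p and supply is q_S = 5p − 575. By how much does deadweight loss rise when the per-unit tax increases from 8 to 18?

637.25

In inverse form: demand p = 159 − 0.004q, supply p = 115 + 0.2q.
Competitive equilibrium: 159 − 0.004q = 115 + 0.2q → q* = 215.6863, p* = 158.1373.
For a per-unit tax t: Δq = t/0.204, so DWL = ½·t·(t/0.204) = t²/0.408.
At t = 8: DWL = 156.8627. At t = 18: DWL = 794.1176.
Increase = 794.1176 − 156.8627 = 637.25.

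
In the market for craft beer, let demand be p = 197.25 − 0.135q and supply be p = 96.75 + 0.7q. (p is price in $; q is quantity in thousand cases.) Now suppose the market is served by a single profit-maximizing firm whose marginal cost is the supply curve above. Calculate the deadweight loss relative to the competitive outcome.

Competitive equilibrium: 197.25 − 0.135q = 96.75 + 0.7q → q* = 120.3593, p* = 181.0015.
Marginal revenue: MR = 197.25 − 0.27q. Set MR = MC: 197.25 − 0.27q = 96.75 + 0.7q → q_m = 103.6082.
Price p_m = 197.25 − 0.135·103.6082 = 183.2629; MC(q_m) = 96.75 + 0.7·103.6082 = 169.2757.
Competitive q* = 120.3593, so Δq = 16.7511; wedge = 183.2629 − 169.2757 = 13.9872.
Welfare loss = ½ × 16.7511 × 13.9872 = $117.15 thousand.

$117.15 thousand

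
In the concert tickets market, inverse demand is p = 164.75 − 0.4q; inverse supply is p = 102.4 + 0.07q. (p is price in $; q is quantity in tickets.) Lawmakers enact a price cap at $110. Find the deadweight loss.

$136.36

Competitive equilibrium: 164.75 − 0.4q = 102.4 + 0.07q → q* = 132.6596, p* = 111.6862.
At the ceiling p = 110, quantity supplied = (110 − 102.4)/0.07 = 108.5714.
Willingness to pay at q' = 108.5714: 164.75 − 0.4·108.5714 = 121.3214.
Δq = 132.6596 − 108.5714 = 24.0882; wedge = 121.3214 − 110 = 11.3214.
The triangle = ½ × 24.0882 × 11.3214 = $136.36.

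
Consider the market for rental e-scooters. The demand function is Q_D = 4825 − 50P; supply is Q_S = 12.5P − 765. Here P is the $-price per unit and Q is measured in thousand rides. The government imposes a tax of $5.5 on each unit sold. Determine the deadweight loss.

$151.25 thousand

In inverse form: demand P = 96.5 − 0.02Q, supply P = 61.2 + 0.08Q.
Competitive equilibrium: 96.5 − 0.02Q = 61.2 + 0.08Q → Q* = 353, P* = 89.44.
With the tax, the buyer price exceeds the seller price by 5.5: (96.5 − 0.02Q) − (61.2 + 0.08Q) = 5.5 → Q' = 298.
ΔQ = 353 − 298 = 55; the wedge equals the tax, 5.5.
The triangle = ½ × 55 × 5.5 = $151.25 thousand.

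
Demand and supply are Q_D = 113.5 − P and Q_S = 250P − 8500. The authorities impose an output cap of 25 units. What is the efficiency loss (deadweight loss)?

In inverse form: demand P = 113.5 − Q, supply P = 34 + 0.004Q.
Competitive equilibrium: 113.5 − Q = 34 + 0.004Q → Q* = 79.18327, P* = 34.31673.
At Q = 25: demand price = 113.5 − 1·25 = 88.5; supply price = 34 + 0.004·25 = 34.1.
ΔQ = 79.18327 − 25 = 54.18327; wedge = 88.5 − 34.1 = 54.4.
The triangle = ½ × 54.18327 × 54.4 = 1473.78.

1473.78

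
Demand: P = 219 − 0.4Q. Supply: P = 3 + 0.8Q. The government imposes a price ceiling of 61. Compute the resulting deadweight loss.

Competitive equilibrium: 219 − 0.4Q = 3 + 0.8Q → Q* = 180, P* = 147.
At the ceiling P = 61, quantity supplied = (61 − 3)/0.8 = 72.5.
Willingness to pay at Q' = 72.5: 219 − 0.4·72.5 = 190.
ΔQ = 180 − 72.5 = 107.5; wedge = 190 − 61 = 129.
DWL = ½ × 107.5 × 129 = 6933.75.

6933.75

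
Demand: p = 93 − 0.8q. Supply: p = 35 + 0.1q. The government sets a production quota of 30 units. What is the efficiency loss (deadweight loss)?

533.89

Competitive equilibrium: 93 − 0.8q = 35 + 0.1q → q* = 64.4444, p* = 41.4444.
At q = 30: demand price = 93 − 0.8·30 = 69; supply price = 35 + 0.1·30 = 38.
Δq = 64.4444 − 30 = 34.4444; wedge = 69 − 38 = 31.
Deadweight loss = ½ × 34.4444 × 31 = 533.89.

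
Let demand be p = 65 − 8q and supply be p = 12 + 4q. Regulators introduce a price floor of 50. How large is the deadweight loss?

Competitive equilibrium: 65 − 8q = 12 + 4q → q* = 4.4167, p* = 29.6667.
At the floor p = 50, quantity demanded = (65 − 50)/8 = 1.875.
Sellers' marginal cost at q' = 1.875: 12 + 4·1.875 = 19.5.
Δq = 4.4167 − 1.875 = 2.5417; wedge = 50 − 19.5 = 30.5.
DWL = ½ × 2.5417 × 30.5 = 38.76.

38.76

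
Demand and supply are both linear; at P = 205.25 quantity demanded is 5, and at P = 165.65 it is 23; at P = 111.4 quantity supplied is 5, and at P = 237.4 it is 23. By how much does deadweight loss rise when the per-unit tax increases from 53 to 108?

Demand slope = (165.65 − 205.25)/(23 − 5) = −2.2, so P = 216.25 − 2.2Q.
Supply slope = (237.4 − 111.4)/(23 − 5) = 7, so P = 76.4 + 7Q.
Competitive equilibrium: 216.25 − 2.2Q = 76.4 + 7Q → Q* = 15.2011, P* = 182.8076.
For a per-unit tax t: ΔQ = t/9.2, so DWL = ½·t·(t/9.2) = t²/18.4.
At t = 53: DWL = 152.663. At t = 108: DWL = 633.913.
Increase = 633.913 − 152.663 = 481.25.

481.25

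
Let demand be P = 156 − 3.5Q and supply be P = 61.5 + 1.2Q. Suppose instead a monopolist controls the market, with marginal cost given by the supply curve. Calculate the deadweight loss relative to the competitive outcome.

173.08

Competitive equilibrium: 156 − 3.5Q = 61.5 + 1.2Q → Q* = 20.1064, P* = 85.6277.
Marginal revenue: MR = 156 − 7Q. Set MR = MC: 156 − 7Q = 61.5 + 1.2Q → Q_m = 11.5244.
Price P_m = 156 − 3.5·11.5244 = 115.6646; MC(Q_m) = 61.5 + 1.2·11.5244 = 75.3293.
Competitive Q* = 20.1064, so ΔQ = 8.582; wedge = 115.6646 − 75.3293 = 40.3353.
Welfare loss = ½ × 8.582 × 40.3353 = 173.08.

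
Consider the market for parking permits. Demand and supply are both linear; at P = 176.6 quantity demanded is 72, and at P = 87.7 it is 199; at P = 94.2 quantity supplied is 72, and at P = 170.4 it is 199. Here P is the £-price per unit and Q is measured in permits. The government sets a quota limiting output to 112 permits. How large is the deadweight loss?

£355.45

Demand slope = (87.7 − 176.6)/(199 − 72) = −0.7, so P = 227 − 0.7Q.
Supply slope = (170.4 − 94.2)/(199 − 72) = 0.6, so P = 51 + 0.6Q.
Competitive equilibrium: 227 − 0.7Q = 51 + 0.6Q → Q* = 135.3846, P* = 132.2308.
At Q = 112: demand price = 227 − 0.7·112 = 148.6; supply price = 51 + 0.6·112 = 118.2.
ΔQ = 135.3846 − 112 = 23.3846; wedge = 148.6 − 118.2 = 30.4.
The triangle = ½ × 23.3846 × 30.4 = £355.45.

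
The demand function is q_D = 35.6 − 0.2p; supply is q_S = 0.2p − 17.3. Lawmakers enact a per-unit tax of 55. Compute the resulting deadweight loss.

In inverse form: demand p = 178 − 5q, supply p = 86.5 + 5q.
Competitive equilibrium: 178 − 5q = 86.5 + 5q → q* = 9.15, p* = 132.25.
With the tax, the buyer price exceeds the seller price by 55: (178 − 5q) − (86.5 + 5q) = 55 → q' = 3.65.
Δq = 9.15 − 3.65 = 5.5; the wedge equals the tax, 55.
Welfare loss = ½ × 5.5 × 55 = 151.25.

151.25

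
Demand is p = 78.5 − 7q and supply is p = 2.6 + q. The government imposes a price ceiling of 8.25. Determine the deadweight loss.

58.91

Competitive equilibrium: 78.5 − 7q = 2.6 + q → q* = 9.4875, p* = 12.0875.
At the ceiling p = 8.25, quantity supplied = (8.25 − 2.6)/1 = 5.65.
Willingness to pay at q' = 5.65: 78.5 − 7·5.65 = 38.95.
Δq = 9.4875 − 5.65 = 3.8375; wedge = 38.95 − 8.25 = 30.7.
DWL = ½ × 3.8375 × 30.7 = 58.91.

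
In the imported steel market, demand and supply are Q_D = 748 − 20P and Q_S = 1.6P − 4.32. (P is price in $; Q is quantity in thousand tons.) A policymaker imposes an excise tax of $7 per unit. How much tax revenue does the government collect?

In inverse form: demand P = 37.4 − 0.05Q, supply P = 2.7 + 0.625Q.
Competitive equilibrium: 37.4 − 0.05Q = 2.7 + 0.625Q → Q* = 51.4074, P* = 34.8296.
With the tax, the buyer price exceeds the seller price by 7: (37.4 − 0.05Q) − (2.7 + 0.625Q) = 7 → Q' = 41.037.
Tax revenue = 7 × 41.037 = $287.26 thousand.

$287.26 thousand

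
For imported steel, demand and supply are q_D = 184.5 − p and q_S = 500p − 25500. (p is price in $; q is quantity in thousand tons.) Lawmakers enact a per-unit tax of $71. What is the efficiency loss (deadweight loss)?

$2515.47 thousand

In inverse form: demand p = 184.5 − q, supply p = 51 + 0.002q.
Competitive equilibrium: 184.5 − q = 51 + 0.002q → q* = 133.2335, p* = 51.2665.
With the tax, the buyer price exceeds the seller price by 71: (184.5 − q) − (51 + 0.002q) = 71 → q' = 62.3752.
Δq = 133.2335 − 62.3752 = 70.8583; the wedge equals the tax, 71.
Deadweight loss = ½ × 70.8583 × 71 = $2515.47 thousand.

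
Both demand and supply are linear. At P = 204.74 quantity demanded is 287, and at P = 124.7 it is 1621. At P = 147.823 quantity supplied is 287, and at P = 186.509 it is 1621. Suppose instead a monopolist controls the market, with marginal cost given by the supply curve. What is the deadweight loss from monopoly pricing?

Demand slope = (124.7 − 204.74)/(1621 − 287) = −0.06, so P = 221.96 − 0.06Q.
Supply slope = (186.509 − 147.823)/(1621 − 287) = 0.029, so P = 139.5 + 0.029Q.
Competitive equilibrium: 221.96 − 0.06Q = 139.5 + 0.029Q → Q* = 926.51685, P* = 166.36899.
Marginal revenue: MR = 221.96 − 0.12Q. Set MR = MC: 221.96 − 0.12Q = 139.5 + 0.029Q → Q_m = 553.42282.
Price P_m = 221.96 − 0.06·553.42282 = 188.75463; MC(Q_m) = 139.5 + 0.029·553.42282 = 155.54926.
Competitive Q* = 926.51685, so ΔQ = 373.09403; wedge = 188.75463 − 155.54926 = 33.20537.
The triangle = ½ × 373.09403 × 33.20537 = 6194.36.

6194.36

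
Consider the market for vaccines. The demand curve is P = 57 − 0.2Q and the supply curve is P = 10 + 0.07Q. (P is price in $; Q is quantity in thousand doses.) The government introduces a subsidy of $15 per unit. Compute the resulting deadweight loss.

Competitive equilibrium: 57 − 0.2Q = 10 + 0.07Q → Q* = 174.0741, P* = 22.1852.
The subsidy lowers effective supply by 15: P = 0.07Q − 5.
New quantity: 57 − 0.2Q = 0.07Q − 5 → Q' = 229.6296.
Overproduction ΔQ = 229.6296 − 174.0741 = 55.5555; wedge = subsidy = 15.
Deadweight loss = ½ × 55.5555 × 15 = $416.67 thousand.

$416.67 thousand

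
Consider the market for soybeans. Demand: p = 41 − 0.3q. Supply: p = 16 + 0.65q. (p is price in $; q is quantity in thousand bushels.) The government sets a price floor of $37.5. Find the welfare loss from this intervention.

$101.93 thousand

Competitive equilibrium: 41 − 0.3q = 16 + 0.65q → q* = 26.3158, p* = 33.1053.
At the floor p = 37.5, quantity demanded = (41 − 37.5)/0.3 = 11.6667.
Sellers' marginal cost at q' = 11.6667: 16 + 0.65·11.6667 = 23.5834.
Δq = 26.3158 − 11.6667 = 14.6491; wedge = 37.5 − 23.5834 = 13.9166.
DWL = ½ × 14.6491 × 13.9166 = $101.93 thousand.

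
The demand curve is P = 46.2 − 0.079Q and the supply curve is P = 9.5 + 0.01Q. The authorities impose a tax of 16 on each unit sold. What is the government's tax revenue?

Competitive equilibrium: 46.2 − 0.079Q = 9.5 + 0.01Q → Q* = 412.3596, P* = 13.6236.
With the tax, the buyer price exceeds the seller price by 16: (46.2 − 0.079Q) − (9.5 + 0.01Q) = 16 → Q' = 232.5843.
Tax revenue = 16 × 232.5843 = 3721.35.

3721.35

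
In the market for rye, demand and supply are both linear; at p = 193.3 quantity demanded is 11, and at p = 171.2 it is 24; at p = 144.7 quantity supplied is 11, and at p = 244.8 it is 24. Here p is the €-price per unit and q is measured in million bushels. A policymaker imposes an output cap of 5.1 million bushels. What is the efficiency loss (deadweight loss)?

€575.98 million

Demand slope = (171.2 − 193.3)/(24 − 11) = −1.7, so p = 212 − 1.7q.
Supply slope = (244.8 − 144.7)/(24 − 11) = 7.7, so p = 60 + 7.7q.
Competitive equilibrium: 212 − 1.7q = 60 + 7.7q → q* = 16.1702, p* = 184.5106.
At q = 5.1: demand price = 212 − 1.7·5.1 = 203.33; supply price = 60 + 7.7·5.1 = 99.27.
Δq = 16.1702 − 5.1 = 11.0702; wedge = 203.33 − 99.27 = 104.06.
The triangle = ½ × 11.0702 × 104.06 = €575.98 million.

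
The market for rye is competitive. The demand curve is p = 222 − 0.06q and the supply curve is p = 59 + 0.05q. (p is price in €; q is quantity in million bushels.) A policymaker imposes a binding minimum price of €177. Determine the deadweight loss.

Competitive equilibrium: 222 − 0.06q = 59 + 0.05q → q* = 1481.8182, p* = 133.0909.
At the floor p = 177, quantity demanded = (222 − 177)/0.06 = 750.
Sellers' marginal cost at q' = 750: 59 + 0.05·750 = 96.5.
Δq = 1481.8182 − 750 = 731.8182; wedge = 177 − 96.5 = 80.5.
Welfare loss = ½ × 731.8182 × 80.5 = €29455.68 million.

€29455.68 million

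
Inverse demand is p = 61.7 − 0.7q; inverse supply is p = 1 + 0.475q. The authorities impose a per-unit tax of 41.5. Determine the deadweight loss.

732.87

Competitive equilibrium: 61.7 − 0.7q = 1 + 0.475q → q* = 51.6596, p* = 25.5383.
With the tax, the buyer price exceeds the seller price by 41.5: (61.7 − 0.7q) − (1 + 0.475q) = 41.5 → q' = 16.3404.
Δq = 51.6596 − 16.3404 = 35.3192; the wedge equals the tax, 41.5.
Deadweight loss = ½ × 35.3192 × 41.5 = 732.87.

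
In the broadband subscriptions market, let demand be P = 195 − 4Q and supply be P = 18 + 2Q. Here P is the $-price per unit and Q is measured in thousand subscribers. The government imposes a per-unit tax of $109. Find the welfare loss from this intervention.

$990.08 thousand

Competitive equilibrium: 195 − 4Q = 18 + 2Q → Q* = 29.5, P* = 77.
With the tax, the buyer price exceeds the seller price by 109: (195 − 4Q) − (18 + 2Q) = 109 → Q' = 11.33333.
ΔQ = 29.5 − 11.33333 = 18.16667; the wedge equals the tax, 109.
Welfare loss = ½ × 18.16667 × 109 = $990.08 thousand.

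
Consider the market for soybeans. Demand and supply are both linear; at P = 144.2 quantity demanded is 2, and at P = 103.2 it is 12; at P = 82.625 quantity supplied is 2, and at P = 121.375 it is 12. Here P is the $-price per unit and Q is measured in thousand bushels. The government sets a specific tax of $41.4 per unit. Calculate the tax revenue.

Demand slope = (103.2 − 144.2)/(12 − 2) = −4.1, so P = 152.4 − 4.1Q.
Supply slope = (121.375 − 82.625)/(12 − 2) = 3.875, so P = 74.875 + 3.875Q.
Competitive equilibrium: 152.4 − 4.1Q = 74.875 + 3.875Q → Q* = 9.721, P* = 112.5439.
With the tax, the buyer price exceeds the seller price by 41.4: (152.4 − 4.1Q) − (74.875 + 3.875Q) = 41.4 → Q' = 4.5298.
Tax revenue = 41.4 × 4.5298 = $187.53 thousand.

$187.53 thousand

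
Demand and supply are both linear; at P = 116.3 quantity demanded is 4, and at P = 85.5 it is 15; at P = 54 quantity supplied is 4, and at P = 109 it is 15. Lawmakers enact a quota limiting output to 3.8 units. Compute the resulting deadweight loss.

261.42

Demand slope = (85.5 − 116.3)/(15 − 4) = −2.8, so P = 127.5 − 2.8Q.
Supply slope = (109 − 54)/(15 − 4) = 5, so P = 34 + 5Q.
Competitive equilibrium: 127.5 − 2.8Q = 34 + 5Q → Q* = 11.9872, P* = 93.9359.
At Q = 3.8: demand price = 127.5 − 2.8·3.8 = 116.86; supply price = 34 + 5·3.8 = 53.
ΔQ = 11.9872 − 3.8 = 8.1872; wedge = 116.86 − 53 = 63.86.
Deadweight loss = ½ × 8.1872 × 63.86 = 261.42.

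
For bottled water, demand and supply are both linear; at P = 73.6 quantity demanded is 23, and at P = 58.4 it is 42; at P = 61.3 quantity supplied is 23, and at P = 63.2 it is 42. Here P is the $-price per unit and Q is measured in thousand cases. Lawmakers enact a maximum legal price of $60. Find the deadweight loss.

$320 thousand

Demand slope = (58.4 − 73.6)/(42 − 23) = −0.8, so P = 92 − 0.8Q.
Supply slope = (63.2 − 61.3)/(42 − 23) = 0.1, so P = 59 + 0.1Q.
Competitive equilibrium: 92 − 0.8Q = 59 + 0.1Q → Q* = 36.6667, P* = 62.6667.
At the ceiling P = 60, quantity supplied = (60 − 59)/0.1 = 10.
Willingness to pay at Q' = 10: 92 − 0.8·10 = 84.
ΔQ = 36.6667 − 10 = 26.6667; wedge = 84 − 60 = 24.
DWL = ½ × 26.6667 × 24 = $320 thousand.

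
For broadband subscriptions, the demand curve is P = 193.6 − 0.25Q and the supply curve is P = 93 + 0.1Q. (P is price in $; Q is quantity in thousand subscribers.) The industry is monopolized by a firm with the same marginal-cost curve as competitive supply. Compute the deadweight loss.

$2510.01 thousand

Competitive equilibrium: 193.6 − 0.25Q = 93 + 0.1Q → Q* = 287.4286, P* = 121.7429.
Marginal revenue: MR = 193.6 − 0.5Q. Set MR = MC: 193.6 − 0.5Q = 93 + 0.1Q → Q_m = 167.6667.
Price P_m = 193.6 − 0.25·167.6667 = 151.6833; MC(Q_m) = 93 + 0.1·167.6667 = 109.7667.
Competitive Q* = 287.4286, so ΔQ = 119.7619; wedge = 151.6833 − 109.7667 = 41.9166.
The triangle = ½ × 119.7619 × 41.9166 = $2510.01 thousand.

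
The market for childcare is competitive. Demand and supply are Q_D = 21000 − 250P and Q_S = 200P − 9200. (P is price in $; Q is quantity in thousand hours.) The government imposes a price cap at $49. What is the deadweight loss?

In inverse form: demand P = 84 − 0.004Q, supply P = 46 + 0.005Q.
Competitive equilibrium: 84 − 0.004Q = 46 + 0.005Q → Q* = 4222.2222, P* = 67.1111.
At the ceiling P = 49, quantity supplied = (49 − 46)/0.005 = 600.
Willingness to pay at Q' = 600: 84 − 0.004·600 = 81.6.
ΔQ = 4222.2222 − 600 = 3622.2222; wedge = 81.6 − 49 = 32.6.
Deadweight loss = ½ × 3622.2222 × 32.6 = $59042.22 thousand.

$59042.22 thousand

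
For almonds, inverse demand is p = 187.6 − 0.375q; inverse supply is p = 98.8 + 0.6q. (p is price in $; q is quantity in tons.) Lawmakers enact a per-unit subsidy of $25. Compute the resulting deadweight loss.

Competitive equilibrium: 187.6 − 0.375q = 98.8 + 0.6q → q* = 91.0769, p* = 153.4462.
The subsidy lowers effective supply by 25: p = 73.8 + 0.6q.
New quantity: 187.6 − 0.375q = 73.8 + 0.6q → q' = 116.7179.
Overproduction Δq = 116.7179 − 91.0769 = 25.641; wedge = subsidy = 25.
The triangle = ½ × 25.641 × 25 = $320.51.

$320.51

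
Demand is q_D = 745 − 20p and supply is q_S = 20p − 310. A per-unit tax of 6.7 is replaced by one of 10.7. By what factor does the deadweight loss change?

In inverse form: demand p = 37.25 − 0.05q, supply p = 15.5 + 0.05q.
Competitive equilibrium: 37.25 − 0.05q = 15.5 + 0.05q → q* = 217.5, p* = 26.375.
For a per-unit tax t: Δq = t/0.1, so DWL = ½·t·(t/0.1) = t²/0.2.
At t = 6.7: DWL = 224.45. At t = 10.7: DWL = 572.45.
Ratio = (10.7/6.7)² = 2.550.

2.550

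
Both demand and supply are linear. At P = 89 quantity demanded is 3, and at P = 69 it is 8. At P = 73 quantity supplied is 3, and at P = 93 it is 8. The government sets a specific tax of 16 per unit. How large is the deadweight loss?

16

Demand slope = (69 − 89)/(8 − 3) = −4, so P = 101 − 4Q.
Supply slope = (93 − 73)/(8 − 3) = 4, so P = 61 + 4Q.
Competitive equilibrium: 101 − 4Q = 61 + 4Q → Q* = 5, P* = 81.
With the tax, the buyer price exceeds the seller price by 16: (101 − 4Q) − (61 + 4Q) = 16 → Q' = 3.
ΔQ = 5 − 3 = 2; the wedge equals the tax, 16.
Deadweight loss = ½ × 2 × 16 = 16.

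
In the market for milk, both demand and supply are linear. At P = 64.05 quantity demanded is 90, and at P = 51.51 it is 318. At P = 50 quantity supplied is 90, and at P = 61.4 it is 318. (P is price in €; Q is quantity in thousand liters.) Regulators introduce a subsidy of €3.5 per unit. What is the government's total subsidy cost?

Demand slope = (51.51 − 64.05)/(318 − 90) = −0.055, so P = 69 − 0.055Q.
Supply slope = (61.4 − 50)/(318 − 90) = 0.05, so P = 45.5 + 0.05Q.
Competitive equilibrium: 69 − 0.055Q = 45.5 + 0.05Q → Q* = 223.8095, P* = 56.6905.
The subsidy lowers effective supply by 3.5: P = 42 + 0.05Q.
New quantity: 69 − 0.055Q = 42 + 0.05Q → Q' = 257.1429.
Total subsidy cost = 3.5 × 257.1429 = €900 thousand.

€900 thousand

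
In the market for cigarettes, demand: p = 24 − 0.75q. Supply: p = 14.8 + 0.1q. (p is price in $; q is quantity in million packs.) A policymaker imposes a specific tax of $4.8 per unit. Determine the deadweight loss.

Competitive equilibrium: 24 − 0.75q = 14.8 + 0.1q → q* = 10.8235, p* = 15.8824.
With the tax, the buyer price exceeds the seller price by 4.8: (24 − 0.75q) − (14.8 + 0.1q) = 4.8 → q' = 5.1765.
Δq = 10.8235 − 5.1765 = 5.647; the wedge equals the tax, 4.8.
DWL = ½ × 5.647 × 4.8 = $13.55 million.

$13.55 million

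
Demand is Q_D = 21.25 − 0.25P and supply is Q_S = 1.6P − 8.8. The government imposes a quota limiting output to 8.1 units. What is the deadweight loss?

In inverse form: demand P = 85 − 4Q, supply P = 5.5 + 0.625Q.
Competitive equilibrium: 85 − 4Q = 5.5 + 0.625Q → Q* = 17.1892, P* = 16.2432.
At Q = 8.1: demand price = 85 − 4·8.1 = 52.6; supply price = 5.5 + 0.625·8.1 = 10.5625.
ΔQ = 17.1892 − 8.1 = 9.0892; wedge = 52.6 − 10.5625 = 42.0375.
Deadweight loss = ½ × 9.0892 × 42.0375 = 191.04.

191.04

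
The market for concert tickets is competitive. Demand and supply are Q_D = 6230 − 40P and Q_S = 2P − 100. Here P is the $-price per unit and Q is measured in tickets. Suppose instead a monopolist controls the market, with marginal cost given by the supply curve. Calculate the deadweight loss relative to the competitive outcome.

$22.01

In inverse form: demand P = 155.75 − 0.025Q, supply P = 50 + 0.5Q.
Competitive equilibrium: 155.75 − 0.025Q = 50 + 0.5Q → Q* = 201.4286, P* = 150.7143.
Marginal revenue: MR = 155.75 − 0.05Q. Set MR = MC: 155.75 − 0.05Q = 50 + 0.5Q → Q_m = 192.2727.
Price P_m = 155.75 − 0.025·192.2727 = 150.9432; MC(Q_m) = 50 + 0.5·192.2727 = 146.1364.
Competitive Q* = 201.4286, so ΔQ = 9.1559; wedge = 150.9432 − 146.1364 = 4.8068.
Deadweight loss = ½ × 9.1559 × 4.8068 = $22.01.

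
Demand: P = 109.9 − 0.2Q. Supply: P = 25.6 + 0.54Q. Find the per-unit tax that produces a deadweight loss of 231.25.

Competitive equilibrium: 109.9 − 0.2Q = 25.6 + 0.54Q → Q* = 113.9189, P* = 87.1162.
A tax t gives ΔQ = t/0.74 and wedge t, so DWL = t²/1.48.
t²/1.48 = 231.25 → t² = 342.25 → t = 18.5.

18.5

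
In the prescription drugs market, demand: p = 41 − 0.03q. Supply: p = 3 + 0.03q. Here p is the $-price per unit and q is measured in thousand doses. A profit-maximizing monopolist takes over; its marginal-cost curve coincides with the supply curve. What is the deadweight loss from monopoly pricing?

$1337.04 thousand

Competitive equilibrium: 41 − 0.03q = 3 + 0.03q → q* = 633.33333, p* = 22.
Marginal revenue: MR = 41 − 0.06q. Set MR = MC: 41 − 0.06q = 3 + 0.03q → q_m = 422.22222.
Price p_m = 41 − 0.03·422.22222 = 28.33333; MC(q_m) = 3 + 0.03·422.22222 = 15.66667.
Competitive q* = 633.33333, so Δq = 211.11111; wedge = 28.33333 − 15.66667 = 12.66666.
Deadweight loss = ½ × 211.11111 × 12.66666 = $1337.04 thousand.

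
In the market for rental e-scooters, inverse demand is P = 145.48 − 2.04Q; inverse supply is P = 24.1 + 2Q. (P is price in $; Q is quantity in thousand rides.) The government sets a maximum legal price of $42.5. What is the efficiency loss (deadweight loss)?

Competitive equilibrium: 145.48 − 2.04Q = 24.1 + 2Q → Q* = 30.0446, P* = 84.1891.
At the ceiling P = 42.5, quantity supplied = (42.5 − 24.1)/2 = 9.2.
Willingness to pay at Q' = 9.2: 145.48 − 2.04·9.2 = 126.712.
ΔQ = 30.0446 − 9.2 = 20.8446; wedge = 126.712 − 42.5 = 84.212.
DWL = ½ × 20.8446 × 84.212 = $877.68 thousand.

$877.68 thousand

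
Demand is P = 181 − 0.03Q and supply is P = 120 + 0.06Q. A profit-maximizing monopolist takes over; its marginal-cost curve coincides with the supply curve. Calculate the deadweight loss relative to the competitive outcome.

1292.01

Competitive equilibrium: 181 − 0.03Q = 120 + 0.06Q → Q* = 677.7778, P* = 160.6667.
Marginal revenue: MR = 181 − 0.06Q. Set MR = MC: 181 − 0.06Q = 120 + 0.06Q → Q_m = 508.3333.
Price P_m = 181 − 0.03·508.3333 = 165.75; MC(Q_m) = 120 + 0.06·508.3333 = 150.5.
Competitive Q* = 677.7778, so ΔQ = 169.4445; wedge = 165.75 − 150.5 = 15.25.
Deadweight loss = ½ × 169.4445 × 15.25 = 1292.01.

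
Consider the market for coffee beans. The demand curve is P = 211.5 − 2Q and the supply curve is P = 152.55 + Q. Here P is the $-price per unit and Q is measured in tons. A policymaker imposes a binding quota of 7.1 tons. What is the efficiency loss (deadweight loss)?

$236.25

Competitive equilibrium: 211.5 − 2Q = 152.55 + Q → Q* = 19.65, P* = 172.2.
At Q = 7.1: demand price = 211.5 − 2·7.1 = 197.3; supply price = 152.55 + 1·7.1 = 159.65.
ΔQ = 19.65 − 7.1 = 12.55; wedge = 197.3 − 159.65 = 37.65.
Welfare loss = ½ × 12.55 × 37.65 = $236.25.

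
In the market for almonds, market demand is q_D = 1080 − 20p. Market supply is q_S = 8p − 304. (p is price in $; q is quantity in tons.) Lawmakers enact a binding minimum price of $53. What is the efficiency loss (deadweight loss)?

$446.43

In inverse form: demand p = 54 − 0.05q, supply p = 38 + 0.125q.
Competitive equilibrium: 54 − 0.05q = 38 + 0.125q → q* = 91.4286, p* = 49.4286.
At the floor p = 53, quantity demanded = (54 − 53)/0.05 = 20.
Sellers' marginal cost at q' = 20: 38 + 0.125·20 = 40.5.
Δq = 91.4286 − 20 = 71.4286; wedge = 53 − 40.5 = 12.5.
DWL = ½ × 71.4286 × 12.5 = $446.43.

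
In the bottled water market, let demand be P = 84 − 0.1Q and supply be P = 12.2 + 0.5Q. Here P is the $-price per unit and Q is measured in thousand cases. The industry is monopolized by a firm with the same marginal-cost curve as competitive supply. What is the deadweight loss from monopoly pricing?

$87.67 thousand

Competitive equilibrium: 84 − 0.1Q = 12.2 + 0.5Q → Q* = 119.6667, P* = 72.0333.
Marginal revenue: MR = 84 − 0.2Q. Set MR = MC: 84 − 0.2Q = 12.2 + 0.5Q → Q_m = 102.5714.
Price P_m = 84 − 0.1·102.5714 = 73.7429; MC(Q_m) = 12.2 + 0.5·102.5714 = 63.4857.
Competitive Q* = 119.6667, so ΔQ = 17.0953; wedge = 73.7429 − 63.4857 = 10.2572.
The triangle = ½ × 17.0953 × 10.2572 = $87.67 thousand.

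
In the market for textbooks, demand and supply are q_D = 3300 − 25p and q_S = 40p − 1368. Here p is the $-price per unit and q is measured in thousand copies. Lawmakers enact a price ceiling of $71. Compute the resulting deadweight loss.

In inverse form: demand p = 132 − 0.04q, supply p = 34.2 + 0.025q.
Competitive equilibrium: 132 − 0.04q = 34.2 + 0.025q → q* = 1504.6154, p* = 71.8154.
At the ceiling p = 71, quantity supplied = (71 − 34.2)/0.025 = 1472.
Willingness to pay at q' = 1472: 132 − 0.04·1472 = 73.12.
Δq = 1504.6154 − 1472 = 32.6154; wedge = 73.12 − 71 = 2.12.
Welfare loss = ½ × 32.6154 × 2.12 = $34.57 thousand.

$34.57 thousand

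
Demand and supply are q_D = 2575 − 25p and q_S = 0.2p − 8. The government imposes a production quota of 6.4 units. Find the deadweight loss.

In inverse form: demand p = 103 − 0.04q, supply p = 40 + 5q.
Competitive equilibrium: 103 − 0.04q = 40 + 5q → q* = 12.5, p* = 102.5.
At q = 6.4: demand price = 103 − 0.04·6.4 = 102.744; supply price = 40 + 5·6.4 = 72.
Δq = 12.5 − 6.4 = 6.1; wedge = 102.744 − 72 = 30.744.
Welfare loss = ½ × 6.1 × 30.744 = 93.77.

93.77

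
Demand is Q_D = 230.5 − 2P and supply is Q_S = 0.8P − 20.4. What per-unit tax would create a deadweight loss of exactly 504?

42

In inverse form: demand P = 115.25 − 0.5Q, supply P = 25.5 + 1.25Q.
Competitive equilibrium: 115.25 − 0.5Q = 25.5 + 1.25Q → Q* = 51.2857, P* = 89.6071.
A tax t gives ΔQ = t/1.75 and wedge t, so DWL = t²/3.5.
t²/3.5 = 504 → t² = 1764 → t = 42.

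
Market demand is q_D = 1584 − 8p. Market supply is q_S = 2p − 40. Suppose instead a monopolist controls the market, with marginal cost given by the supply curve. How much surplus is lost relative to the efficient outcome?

704.09

In inverse form: demand p = 198 − 0.125q, supply p = 20 + 0.5q.
Competitive equilibrium: 198 − 0.125q = 20 + 0.5q → q* = 284.8, p* = 162.4.
Marginal revenue: MR = 198 − 0.25q. Set MR = MC: 198 − 0.25q = 20 + 0.5q → q_m = 237.3333.
Price p_m = 198 − 0.125·237.3333 = 168.3333; MC(q_m) = 20 + 0.5·237.3333 = 138.6667.
Competitive q* = 284.8, so Δq = 47.4667; wedge = 168.3333 − 138.6667 = 29.6666.
Welfare loss = ½ × 47.4667 × 29.6666 = 704.09.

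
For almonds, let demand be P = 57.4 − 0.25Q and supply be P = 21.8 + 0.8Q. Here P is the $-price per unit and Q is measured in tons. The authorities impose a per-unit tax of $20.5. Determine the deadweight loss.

$200.12

Competitive equilibrium: 57.4 − 0.25Q = 21.8 + 0.8Q → Q* = 33.9048, P* = 48.9238.
With the tax, the buyer price exceeds the seller price by 20.5: (57.4 − 0.25Q) − (21.8 + 0.8Q) = 20.5 → Q' = 14.381.
ΔQ = 33.9048 − 14.381 = 19.5238; the wedge equals the tax, 20.5.
Deadweight loss = ½ × 19.5238 × 20.5 = $200.12.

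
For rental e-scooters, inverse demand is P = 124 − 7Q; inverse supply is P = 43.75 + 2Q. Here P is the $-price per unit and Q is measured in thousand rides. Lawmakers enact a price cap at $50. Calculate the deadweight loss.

$150.95 thousand

Competitive equilibrium: 124 − 7Q = 43.75 + 2Q → Q* = 8.9167, P* = 61.5833.
At the ceiling P = 50, quantity supplied = (50 − 43.75)/2 = 3.125.
Willingness to pay at Q' = 3.125: 124 − 7·3.125 = 102.125.
ΔQ = 8.9167 − 3.125 = 5.7917; wedge = 102.125 − 50 = 52.125.
Welfare loss = ½ × 5.7917 × 52.125 = $150.95 thousand.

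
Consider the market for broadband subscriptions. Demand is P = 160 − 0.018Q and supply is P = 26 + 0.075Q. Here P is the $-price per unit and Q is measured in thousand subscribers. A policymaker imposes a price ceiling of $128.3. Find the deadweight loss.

$274.70 thousand

Competitive equilibrium: 160 − 0.018Q = 26 + 0.075Q → Q* = 1440.8602, P* = 134.0645.
At the ceiling P = 128.3, quantity supplied = (128.3 − 26)/0.075 = 1364.
Willingness to pay at Q' = 1364: 160 − 0.018·1364 = 135.448.
ΔQ = 1440.8602 − 1364 = 76.8602; wedge = 135.448 − 128.3 = 7.148.
DWL = ½ × 76.8602 × 7.148 = $274.70 thousand.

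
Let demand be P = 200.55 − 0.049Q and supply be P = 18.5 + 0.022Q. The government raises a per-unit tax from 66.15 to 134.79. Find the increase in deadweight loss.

Competitive equilibrium: 200.55 − 0.049Q = 18.5 + 0.022Q → Q* = 2564.0845, P* = 74.9099.
For a per-unit tax t: ΔQ = t/0.071, so DWL = ½·t·(t/0.071) = t²/0.142.
At t = 66.15: DWL = 30815.651. At t = 134.79: DWL = 127946.085.
Increase = 127946.085 − 30815.651 = 97130.43.

97130.43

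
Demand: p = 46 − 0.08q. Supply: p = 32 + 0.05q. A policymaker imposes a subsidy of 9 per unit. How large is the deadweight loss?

Competitive equilibrium: 46 − 0.08q = 32 + 0.05q → q* = 107.6923, p* = 37.3846.
The subsidy lowers effective supply by 9: p = 23 + 0.05q.
New quantity: 46 − 0.08q = 23 + 0.05q → q' = 176.9231.
Overproduction Δq = 176.9231 − 107.6923 = 69.2308; wedge = subsidy = 9.
DWL = ½ × 69.2308 × 9 = 311.54.

311.54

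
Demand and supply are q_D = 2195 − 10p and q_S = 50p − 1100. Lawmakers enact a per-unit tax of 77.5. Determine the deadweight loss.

In inverse form: demand p = 219.5 − 0.1q, supply p = 22 + 0.02q.
Competitive equilibrium: 219.5 − 0.1q = 22 + 0.02q → q* = 1645.8333, p* = 54.9167.
With the tax, the buyer price exceeds the seller price by 77.5: (219.5 − 0.1q) − (22 + 0.02q) = 77.5 → q' = 1000.
Δq = 1645.8333 − 1000 = 645.8333; the wedge equals the tax, 77.5.
DWL = ½ × 645.8333 × 77.5 = 25026.04.

25026.04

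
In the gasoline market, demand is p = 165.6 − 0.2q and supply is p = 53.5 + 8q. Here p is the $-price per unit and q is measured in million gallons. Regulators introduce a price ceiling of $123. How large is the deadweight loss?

$101.81 million

Competitive equilibrium: 165.6 − 0.2q = 53.5 + 8q → q* = 13.6707, p* = 162.8659.
At the ceiling p = 123, quantity supplied = (123 − 53.5)/8 = 8.6875.
Willingness to pay at q' = 8.6875: 165.6 − 0.2·8.6875 = 163.8625.
Δq = 13.6707 − 8.6875 = 4.9832; wedge = 163.8625 − 123 = 40.8625.
The triangle = ½ × 4.9832 × 40.8625 = $101.81 million.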